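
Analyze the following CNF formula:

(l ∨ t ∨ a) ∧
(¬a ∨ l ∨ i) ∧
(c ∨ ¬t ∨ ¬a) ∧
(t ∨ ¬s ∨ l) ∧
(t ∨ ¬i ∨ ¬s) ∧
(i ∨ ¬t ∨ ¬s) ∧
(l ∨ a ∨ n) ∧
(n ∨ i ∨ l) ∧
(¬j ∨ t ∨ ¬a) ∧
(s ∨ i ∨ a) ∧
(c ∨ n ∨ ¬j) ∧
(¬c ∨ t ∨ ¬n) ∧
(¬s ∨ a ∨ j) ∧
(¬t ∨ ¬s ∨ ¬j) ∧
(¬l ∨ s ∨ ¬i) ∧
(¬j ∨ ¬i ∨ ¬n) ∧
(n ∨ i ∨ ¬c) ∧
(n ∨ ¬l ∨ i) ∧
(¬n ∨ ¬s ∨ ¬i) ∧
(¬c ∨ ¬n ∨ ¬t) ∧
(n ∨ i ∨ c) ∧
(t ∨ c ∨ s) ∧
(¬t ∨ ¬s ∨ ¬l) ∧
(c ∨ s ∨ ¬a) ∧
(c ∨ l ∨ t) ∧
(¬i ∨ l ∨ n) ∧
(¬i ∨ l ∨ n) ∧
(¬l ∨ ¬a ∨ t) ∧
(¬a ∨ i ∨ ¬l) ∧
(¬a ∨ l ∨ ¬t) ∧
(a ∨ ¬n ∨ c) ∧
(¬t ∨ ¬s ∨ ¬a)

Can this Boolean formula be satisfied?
No

No, the formula is not satisfiable.

No assignment of truth values to the variables can make all 32 clauses true simultaneously.

The formula is UNSAT (unsatisfiable).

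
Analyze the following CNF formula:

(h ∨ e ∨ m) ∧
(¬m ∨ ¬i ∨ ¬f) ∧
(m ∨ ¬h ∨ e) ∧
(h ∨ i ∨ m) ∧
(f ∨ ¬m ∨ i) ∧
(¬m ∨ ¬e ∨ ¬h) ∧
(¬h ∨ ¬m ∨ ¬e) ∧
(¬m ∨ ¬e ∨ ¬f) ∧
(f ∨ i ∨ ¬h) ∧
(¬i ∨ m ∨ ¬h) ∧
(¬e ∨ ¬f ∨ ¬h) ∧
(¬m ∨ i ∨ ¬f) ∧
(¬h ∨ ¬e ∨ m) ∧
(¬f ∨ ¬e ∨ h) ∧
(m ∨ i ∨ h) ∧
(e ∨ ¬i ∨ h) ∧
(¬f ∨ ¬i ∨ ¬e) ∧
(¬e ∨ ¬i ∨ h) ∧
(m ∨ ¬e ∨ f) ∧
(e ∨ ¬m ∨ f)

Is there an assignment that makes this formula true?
No

No, the formula is not satisfiable.

No assignment of truth values to the variables can make all 20 clauses true simultaneously.

The formula is UNSAT (unsatisfiable).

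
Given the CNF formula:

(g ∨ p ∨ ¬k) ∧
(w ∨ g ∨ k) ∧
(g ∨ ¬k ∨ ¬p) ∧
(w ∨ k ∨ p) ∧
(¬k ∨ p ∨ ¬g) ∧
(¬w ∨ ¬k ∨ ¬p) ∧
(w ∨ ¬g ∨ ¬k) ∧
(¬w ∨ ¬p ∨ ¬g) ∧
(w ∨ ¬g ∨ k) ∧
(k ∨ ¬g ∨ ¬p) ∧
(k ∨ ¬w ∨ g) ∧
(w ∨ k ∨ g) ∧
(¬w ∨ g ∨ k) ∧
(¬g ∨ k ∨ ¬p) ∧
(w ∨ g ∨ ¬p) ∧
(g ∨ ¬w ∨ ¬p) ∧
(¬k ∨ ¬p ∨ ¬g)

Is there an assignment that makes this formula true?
Yes

Yes, the formula is satisfiable.

One satisfying assignment is: k=False, p=False, w=True, g=True

Verification: With this assignment, all 17 clauses evaluate to true.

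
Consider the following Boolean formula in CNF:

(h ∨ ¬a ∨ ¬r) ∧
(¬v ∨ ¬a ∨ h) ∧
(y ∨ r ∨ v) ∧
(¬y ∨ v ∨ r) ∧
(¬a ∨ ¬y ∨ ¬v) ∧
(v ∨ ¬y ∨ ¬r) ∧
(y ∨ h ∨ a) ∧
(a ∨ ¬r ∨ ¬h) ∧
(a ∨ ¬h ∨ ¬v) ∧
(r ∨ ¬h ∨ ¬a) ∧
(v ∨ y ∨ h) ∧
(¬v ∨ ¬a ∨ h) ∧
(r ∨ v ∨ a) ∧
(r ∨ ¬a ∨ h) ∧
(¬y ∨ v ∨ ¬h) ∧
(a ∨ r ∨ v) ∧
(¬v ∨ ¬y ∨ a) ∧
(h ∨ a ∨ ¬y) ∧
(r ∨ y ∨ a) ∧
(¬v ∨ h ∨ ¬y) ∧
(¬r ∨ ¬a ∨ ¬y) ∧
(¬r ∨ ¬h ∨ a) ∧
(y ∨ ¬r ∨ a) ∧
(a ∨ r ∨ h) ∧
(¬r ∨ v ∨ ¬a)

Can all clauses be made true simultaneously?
Yes

Yes, the formula is satisfiable.

One satisfying assignment is: h=True, a=True, v=True, r=True, y=False

Verification: With this assignment, all 25 clauses evaluate to true.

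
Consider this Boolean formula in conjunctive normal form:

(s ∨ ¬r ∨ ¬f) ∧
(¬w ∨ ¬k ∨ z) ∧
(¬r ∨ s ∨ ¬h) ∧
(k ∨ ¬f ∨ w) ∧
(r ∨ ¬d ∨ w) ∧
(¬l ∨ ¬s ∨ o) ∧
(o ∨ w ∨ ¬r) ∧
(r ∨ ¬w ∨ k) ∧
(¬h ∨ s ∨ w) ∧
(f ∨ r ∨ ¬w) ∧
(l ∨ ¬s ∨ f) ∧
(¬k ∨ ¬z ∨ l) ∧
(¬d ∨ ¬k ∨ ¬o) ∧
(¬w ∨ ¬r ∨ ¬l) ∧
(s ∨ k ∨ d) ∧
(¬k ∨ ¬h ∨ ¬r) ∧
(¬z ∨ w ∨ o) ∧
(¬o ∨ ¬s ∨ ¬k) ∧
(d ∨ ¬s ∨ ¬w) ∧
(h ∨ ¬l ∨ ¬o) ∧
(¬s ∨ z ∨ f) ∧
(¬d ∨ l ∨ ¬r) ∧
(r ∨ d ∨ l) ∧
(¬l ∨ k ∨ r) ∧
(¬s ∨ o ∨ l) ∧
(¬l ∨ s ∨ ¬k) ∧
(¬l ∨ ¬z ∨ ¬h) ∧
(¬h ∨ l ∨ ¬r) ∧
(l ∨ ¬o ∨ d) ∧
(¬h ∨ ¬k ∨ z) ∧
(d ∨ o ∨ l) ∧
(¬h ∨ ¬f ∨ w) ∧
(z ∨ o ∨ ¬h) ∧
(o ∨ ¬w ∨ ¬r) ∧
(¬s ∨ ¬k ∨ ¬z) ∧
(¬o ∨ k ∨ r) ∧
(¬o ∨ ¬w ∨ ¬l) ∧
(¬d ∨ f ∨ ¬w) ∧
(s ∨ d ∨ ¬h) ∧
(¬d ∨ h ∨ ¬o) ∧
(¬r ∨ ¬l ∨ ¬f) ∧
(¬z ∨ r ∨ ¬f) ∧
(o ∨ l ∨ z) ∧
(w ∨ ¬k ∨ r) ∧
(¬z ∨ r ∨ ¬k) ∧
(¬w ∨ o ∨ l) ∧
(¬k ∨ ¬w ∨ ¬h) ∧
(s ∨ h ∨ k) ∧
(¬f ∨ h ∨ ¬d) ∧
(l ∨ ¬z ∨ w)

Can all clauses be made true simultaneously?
No

No, the formula is not satisfiable.

No assignment of truth values to the variables can make all 50 clauses true simultaneously.

The formula is UNSAT (unsatisfiable).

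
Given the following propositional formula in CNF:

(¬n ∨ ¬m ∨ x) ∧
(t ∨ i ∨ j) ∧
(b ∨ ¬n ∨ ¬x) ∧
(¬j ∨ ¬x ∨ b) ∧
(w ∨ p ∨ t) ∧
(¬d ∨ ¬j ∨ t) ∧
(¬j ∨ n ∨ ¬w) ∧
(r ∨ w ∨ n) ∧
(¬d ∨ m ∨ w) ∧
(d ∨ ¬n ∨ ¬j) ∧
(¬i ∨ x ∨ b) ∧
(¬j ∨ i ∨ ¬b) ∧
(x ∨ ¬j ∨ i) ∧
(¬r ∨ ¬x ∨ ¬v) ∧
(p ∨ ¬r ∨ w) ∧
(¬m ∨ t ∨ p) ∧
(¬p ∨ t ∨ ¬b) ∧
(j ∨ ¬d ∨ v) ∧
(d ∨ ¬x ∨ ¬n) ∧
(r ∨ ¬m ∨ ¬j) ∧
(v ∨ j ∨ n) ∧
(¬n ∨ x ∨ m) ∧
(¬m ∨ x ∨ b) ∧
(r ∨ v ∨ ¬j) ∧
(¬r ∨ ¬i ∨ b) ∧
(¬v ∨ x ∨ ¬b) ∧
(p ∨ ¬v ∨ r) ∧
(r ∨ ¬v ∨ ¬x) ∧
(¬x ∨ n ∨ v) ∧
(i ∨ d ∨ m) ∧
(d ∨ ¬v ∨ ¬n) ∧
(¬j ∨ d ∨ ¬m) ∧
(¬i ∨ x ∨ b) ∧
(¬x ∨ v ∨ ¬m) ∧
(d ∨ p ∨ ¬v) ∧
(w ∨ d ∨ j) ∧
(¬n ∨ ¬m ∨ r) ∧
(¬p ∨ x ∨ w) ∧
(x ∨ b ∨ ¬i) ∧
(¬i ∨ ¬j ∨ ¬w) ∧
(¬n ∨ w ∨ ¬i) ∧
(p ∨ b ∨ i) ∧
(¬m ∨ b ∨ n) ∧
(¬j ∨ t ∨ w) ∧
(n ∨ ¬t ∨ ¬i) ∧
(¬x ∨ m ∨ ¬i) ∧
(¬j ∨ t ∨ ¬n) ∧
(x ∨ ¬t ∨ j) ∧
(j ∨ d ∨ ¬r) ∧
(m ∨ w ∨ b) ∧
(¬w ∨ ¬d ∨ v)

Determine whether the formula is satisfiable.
No

No, the formula is not satisfiable.

No assignment of truth values to the variables can make all 51 clauses true simultaneously.

The formula is UNSAT (unsatisfiable).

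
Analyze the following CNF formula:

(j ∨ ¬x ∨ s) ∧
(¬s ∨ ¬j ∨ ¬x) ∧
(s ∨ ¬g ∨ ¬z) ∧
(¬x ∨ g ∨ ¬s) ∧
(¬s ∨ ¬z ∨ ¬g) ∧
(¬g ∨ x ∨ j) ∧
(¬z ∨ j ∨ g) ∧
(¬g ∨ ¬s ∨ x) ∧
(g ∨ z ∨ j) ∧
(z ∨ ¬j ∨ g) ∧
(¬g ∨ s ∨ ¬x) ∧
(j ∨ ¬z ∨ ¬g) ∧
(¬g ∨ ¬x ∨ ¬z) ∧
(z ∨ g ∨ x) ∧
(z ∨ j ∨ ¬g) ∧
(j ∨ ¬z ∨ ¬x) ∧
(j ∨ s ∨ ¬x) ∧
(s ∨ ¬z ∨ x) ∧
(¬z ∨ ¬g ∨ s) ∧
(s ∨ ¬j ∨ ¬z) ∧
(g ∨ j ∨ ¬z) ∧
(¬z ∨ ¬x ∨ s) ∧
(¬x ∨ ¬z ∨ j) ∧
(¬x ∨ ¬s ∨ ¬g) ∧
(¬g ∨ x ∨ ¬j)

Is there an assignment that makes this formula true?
Yes

Yes, the formula is satisfiable.

One satisfying assignment is: j=True, x=False, s=True, z=True, g=False

Verification: With this assignment, all 25 clauses evaluate to true.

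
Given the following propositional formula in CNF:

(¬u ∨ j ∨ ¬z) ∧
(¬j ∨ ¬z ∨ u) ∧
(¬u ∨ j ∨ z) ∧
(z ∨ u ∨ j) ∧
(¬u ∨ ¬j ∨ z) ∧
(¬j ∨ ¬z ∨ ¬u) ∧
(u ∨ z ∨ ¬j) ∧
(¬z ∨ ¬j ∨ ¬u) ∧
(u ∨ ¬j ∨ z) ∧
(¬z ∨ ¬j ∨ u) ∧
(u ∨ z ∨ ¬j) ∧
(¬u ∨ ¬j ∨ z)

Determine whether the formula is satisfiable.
Yes

Yes, the formula is satisfiable.

One satisfying assignment is: u=False, z=True, j=False

Verification: With this assignment, all 12 clauses evaluate to true.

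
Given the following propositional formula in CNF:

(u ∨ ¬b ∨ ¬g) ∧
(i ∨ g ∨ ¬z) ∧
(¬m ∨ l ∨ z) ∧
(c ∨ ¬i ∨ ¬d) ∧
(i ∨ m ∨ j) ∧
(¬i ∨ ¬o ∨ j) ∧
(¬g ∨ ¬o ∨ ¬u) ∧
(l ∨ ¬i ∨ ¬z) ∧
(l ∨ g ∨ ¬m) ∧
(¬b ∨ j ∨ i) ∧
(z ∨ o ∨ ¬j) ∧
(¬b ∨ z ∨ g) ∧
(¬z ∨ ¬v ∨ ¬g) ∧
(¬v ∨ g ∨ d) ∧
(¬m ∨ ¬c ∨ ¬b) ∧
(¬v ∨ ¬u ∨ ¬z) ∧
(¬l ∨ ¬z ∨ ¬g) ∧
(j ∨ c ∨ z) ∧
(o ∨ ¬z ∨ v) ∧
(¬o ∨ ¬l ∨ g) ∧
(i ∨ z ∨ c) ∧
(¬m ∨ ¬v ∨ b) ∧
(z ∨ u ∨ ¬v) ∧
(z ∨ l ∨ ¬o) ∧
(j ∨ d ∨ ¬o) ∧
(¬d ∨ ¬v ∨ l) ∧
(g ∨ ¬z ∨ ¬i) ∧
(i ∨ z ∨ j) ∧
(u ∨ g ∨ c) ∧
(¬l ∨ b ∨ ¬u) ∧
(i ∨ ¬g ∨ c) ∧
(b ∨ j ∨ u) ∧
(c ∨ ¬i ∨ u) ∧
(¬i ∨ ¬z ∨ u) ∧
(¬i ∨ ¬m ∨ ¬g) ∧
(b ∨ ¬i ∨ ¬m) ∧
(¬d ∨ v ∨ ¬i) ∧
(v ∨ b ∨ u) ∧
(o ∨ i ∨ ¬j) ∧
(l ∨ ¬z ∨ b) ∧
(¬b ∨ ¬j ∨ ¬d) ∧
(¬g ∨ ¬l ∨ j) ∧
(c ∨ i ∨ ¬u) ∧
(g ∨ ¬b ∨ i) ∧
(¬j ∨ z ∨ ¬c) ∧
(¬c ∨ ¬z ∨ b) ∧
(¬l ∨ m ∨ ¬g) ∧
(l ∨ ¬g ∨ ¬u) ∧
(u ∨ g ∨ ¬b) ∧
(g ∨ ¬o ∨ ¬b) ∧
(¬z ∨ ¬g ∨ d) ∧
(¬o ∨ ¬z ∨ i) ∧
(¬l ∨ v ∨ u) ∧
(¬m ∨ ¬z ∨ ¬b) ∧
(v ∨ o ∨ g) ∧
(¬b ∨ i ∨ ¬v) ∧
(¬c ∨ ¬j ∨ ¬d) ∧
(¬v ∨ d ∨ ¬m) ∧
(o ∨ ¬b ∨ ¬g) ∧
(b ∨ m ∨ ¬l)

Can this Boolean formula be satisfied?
No

No, the formula is not satisfiable.

No assignment of truth values to the variables can make all 60 clauses true simultaneously.

The formula is UNSAT (unsatisfiable).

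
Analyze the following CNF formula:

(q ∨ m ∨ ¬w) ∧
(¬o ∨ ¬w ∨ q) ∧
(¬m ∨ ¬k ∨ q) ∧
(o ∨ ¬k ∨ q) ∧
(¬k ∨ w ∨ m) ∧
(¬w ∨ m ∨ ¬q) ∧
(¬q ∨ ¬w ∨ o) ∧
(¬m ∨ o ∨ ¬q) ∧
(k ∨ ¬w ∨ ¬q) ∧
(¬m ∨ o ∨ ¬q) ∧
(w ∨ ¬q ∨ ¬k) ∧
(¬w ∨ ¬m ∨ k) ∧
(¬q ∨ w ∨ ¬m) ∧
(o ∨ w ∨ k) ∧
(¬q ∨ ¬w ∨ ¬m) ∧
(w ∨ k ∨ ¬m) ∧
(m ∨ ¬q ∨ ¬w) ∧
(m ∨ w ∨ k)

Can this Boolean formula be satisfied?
No

No, the formula is not satisfiable.

No assignment of truth values to the variables can make all 18 clauses true simultaneously.

The formula is UNSAT (unsatisfiable).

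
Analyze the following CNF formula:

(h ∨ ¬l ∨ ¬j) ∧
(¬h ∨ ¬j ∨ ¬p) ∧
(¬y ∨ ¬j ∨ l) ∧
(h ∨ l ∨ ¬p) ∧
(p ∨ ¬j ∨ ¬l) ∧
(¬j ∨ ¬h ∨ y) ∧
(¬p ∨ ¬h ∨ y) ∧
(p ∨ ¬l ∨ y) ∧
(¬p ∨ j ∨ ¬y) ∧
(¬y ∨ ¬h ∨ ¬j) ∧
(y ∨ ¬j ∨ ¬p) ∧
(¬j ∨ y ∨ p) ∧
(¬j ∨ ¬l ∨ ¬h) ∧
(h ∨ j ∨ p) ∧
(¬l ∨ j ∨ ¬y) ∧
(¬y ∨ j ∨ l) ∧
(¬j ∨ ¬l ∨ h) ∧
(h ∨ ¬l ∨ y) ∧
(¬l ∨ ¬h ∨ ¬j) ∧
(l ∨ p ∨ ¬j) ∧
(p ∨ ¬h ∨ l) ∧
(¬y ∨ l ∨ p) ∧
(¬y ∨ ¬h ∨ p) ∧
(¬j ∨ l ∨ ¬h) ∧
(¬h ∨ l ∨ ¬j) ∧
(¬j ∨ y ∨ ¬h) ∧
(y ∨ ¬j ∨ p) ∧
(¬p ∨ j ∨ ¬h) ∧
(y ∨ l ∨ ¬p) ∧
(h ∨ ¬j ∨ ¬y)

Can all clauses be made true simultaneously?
No

No, the formula is not satisfiable.

No assignment of truth values to the variables can make all 30 clauses true simultaneously.

The formula is UNSAT (unsatisfiable).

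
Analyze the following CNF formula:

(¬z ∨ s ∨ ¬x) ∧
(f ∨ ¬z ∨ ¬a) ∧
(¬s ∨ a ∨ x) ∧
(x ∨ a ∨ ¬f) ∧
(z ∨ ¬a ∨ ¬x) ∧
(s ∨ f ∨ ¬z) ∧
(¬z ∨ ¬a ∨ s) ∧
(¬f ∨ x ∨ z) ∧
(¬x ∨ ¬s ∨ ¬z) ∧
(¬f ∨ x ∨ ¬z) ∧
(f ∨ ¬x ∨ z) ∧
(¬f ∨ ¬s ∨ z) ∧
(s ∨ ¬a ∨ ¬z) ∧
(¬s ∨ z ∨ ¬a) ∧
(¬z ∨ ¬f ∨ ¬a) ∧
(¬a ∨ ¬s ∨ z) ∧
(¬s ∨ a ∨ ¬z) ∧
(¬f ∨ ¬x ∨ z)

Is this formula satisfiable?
Yes

Yes, the formula is satisfiable.

One satisfying assignment is: s=False, f=False, x=False, z=False, a=False

Verification: With this assignment, all 18 clauses evaluate to true.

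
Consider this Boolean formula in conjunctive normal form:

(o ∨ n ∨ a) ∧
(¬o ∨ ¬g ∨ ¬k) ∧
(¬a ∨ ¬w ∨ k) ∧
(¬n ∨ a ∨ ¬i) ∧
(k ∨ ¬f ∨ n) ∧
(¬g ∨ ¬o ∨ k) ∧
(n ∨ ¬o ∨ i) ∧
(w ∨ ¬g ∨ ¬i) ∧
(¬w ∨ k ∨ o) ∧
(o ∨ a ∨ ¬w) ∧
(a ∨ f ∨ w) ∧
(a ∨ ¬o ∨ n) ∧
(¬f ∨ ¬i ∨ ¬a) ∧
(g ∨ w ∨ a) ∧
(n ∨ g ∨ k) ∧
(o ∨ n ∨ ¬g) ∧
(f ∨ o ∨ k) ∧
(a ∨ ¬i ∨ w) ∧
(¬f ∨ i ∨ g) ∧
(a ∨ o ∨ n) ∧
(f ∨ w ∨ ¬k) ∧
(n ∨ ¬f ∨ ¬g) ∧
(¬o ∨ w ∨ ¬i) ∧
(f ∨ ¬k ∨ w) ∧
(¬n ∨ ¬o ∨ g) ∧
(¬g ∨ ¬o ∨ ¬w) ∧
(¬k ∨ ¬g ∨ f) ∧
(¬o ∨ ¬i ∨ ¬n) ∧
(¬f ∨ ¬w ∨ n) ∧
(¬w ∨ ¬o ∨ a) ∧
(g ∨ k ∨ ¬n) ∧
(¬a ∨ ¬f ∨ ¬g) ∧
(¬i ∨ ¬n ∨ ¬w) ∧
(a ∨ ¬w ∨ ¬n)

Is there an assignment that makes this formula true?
Yes

Yes, the formula is satisfiable.

One satisfying assignment is: g=True, w=False, n=True, a=False, k=False, i=False, o=False, f=True

Verification: With this assignment, all 34 clauses evaluate to true.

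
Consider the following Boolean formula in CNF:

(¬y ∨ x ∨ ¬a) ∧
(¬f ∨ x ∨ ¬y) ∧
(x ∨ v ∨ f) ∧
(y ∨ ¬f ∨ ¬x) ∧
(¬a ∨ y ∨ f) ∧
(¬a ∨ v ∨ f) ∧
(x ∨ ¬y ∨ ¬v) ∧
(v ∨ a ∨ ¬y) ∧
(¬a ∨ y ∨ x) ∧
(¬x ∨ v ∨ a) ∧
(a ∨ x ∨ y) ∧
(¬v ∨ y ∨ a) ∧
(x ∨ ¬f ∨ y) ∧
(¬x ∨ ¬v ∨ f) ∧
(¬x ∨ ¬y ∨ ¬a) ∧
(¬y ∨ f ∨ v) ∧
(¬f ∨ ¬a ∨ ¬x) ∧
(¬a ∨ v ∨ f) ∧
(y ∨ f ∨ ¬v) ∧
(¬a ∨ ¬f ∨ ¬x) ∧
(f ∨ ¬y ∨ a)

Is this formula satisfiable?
Yes

Yes, the formula is satisfiable.

One satisfying assignment is: x=True, y=True, a=False, f=True, v=True

Verification: With this assignment, all 21 clauses evaluate to true.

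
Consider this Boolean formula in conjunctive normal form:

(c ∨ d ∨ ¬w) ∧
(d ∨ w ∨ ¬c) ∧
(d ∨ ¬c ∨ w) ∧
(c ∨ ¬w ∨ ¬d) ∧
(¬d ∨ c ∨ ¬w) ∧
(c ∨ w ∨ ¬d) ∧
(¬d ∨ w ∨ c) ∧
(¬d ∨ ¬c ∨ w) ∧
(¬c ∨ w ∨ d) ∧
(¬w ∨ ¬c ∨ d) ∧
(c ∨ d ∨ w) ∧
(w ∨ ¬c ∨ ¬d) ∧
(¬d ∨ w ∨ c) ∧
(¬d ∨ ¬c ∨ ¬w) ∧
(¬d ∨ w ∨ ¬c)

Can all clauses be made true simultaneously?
No

No, the formula is not satisfiable.

No assignment of truth values to the variables can make all 15 clauses true simultaneously.

The formula is UNSAT (unsatisfiable).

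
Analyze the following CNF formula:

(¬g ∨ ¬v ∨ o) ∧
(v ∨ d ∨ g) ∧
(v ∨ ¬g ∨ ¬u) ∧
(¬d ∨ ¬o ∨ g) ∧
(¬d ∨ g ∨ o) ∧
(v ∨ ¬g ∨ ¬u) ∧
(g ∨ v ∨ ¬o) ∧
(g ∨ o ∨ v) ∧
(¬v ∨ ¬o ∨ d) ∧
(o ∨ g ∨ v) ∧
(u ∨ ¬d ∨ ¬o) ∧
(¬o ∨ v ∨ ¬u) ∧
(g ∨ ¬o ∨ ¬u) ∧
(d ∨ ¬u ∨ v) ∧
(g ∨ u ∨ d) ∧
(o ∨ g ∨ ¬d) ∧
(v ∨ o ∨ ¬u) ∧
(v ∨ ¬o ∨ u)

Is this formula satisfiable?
Yes

Yes, the formula is satisfiable.

One satisfying assignment is: o=False, g=True, v=False, d=False, u=False

Verification: With this assignment, all 18 clauses evaluate to true.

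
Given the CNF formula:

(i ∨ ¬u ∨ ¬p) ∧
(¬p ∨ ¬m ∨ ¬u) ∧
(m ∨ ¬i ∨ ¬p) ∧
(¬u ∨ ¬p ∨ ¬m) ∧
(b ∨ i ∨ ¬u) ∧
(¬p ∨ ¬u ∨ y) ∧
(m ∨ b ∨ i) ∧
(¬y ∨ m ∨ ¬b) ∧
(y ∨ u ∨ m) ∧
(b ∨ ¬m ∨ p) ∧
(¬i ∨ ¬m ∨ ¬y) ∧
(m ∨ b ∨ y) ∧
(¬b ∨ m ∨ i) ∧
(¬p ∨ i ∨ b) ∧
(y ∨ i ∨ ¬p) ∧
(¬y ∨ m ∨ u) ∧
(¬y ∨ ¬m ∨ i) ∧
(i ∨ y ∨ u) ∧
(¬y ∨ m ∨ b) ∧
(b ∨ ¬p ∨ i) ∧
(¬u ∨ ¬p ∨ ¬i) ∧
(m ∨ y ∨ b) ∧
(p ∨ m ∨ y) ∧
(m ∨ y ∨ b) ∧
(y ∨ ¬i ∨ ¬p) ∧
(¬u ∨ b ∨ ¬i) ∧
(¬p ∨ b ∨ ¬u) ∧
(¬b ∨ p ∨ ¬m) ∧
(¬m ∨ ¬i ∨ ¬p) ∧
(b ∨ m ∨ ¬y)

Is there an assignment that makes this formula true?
No

No, the formula is not satisfiable.

No assignment of truth values to the variables can make all 30 clauses true simultaneously.

The formula is UNSAT (unsatisfiable).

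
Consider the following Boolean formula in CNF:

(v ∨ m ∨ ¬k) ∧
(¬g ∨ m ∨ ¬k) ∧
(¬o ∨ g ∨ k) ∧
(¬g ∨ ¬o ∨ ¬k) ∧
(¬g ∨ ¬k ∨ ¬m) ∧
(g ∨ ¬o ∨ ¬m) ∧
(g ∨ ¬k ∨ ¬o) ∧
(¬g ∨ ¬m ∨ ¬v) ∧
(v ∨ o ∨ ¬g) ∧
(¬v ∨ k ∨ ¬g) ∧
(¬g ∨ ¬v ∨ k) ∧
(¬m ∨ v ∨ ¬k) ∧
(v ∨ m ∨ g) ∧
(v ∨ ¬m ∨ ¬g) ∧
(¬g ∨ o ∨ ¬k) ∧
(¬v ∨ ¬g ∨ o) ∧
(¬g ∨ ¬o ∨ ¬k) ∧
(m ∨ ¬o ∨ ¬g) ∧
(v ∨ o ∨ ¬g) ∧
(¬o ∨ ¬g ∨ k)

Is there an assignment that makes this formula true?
Yes

Yes, the formula is satisfiable.

One satisfying assignment is: v=False, m=True, g=False, k=False, o=False

Verification: With this assignment, all 20 clauses evaluate to true.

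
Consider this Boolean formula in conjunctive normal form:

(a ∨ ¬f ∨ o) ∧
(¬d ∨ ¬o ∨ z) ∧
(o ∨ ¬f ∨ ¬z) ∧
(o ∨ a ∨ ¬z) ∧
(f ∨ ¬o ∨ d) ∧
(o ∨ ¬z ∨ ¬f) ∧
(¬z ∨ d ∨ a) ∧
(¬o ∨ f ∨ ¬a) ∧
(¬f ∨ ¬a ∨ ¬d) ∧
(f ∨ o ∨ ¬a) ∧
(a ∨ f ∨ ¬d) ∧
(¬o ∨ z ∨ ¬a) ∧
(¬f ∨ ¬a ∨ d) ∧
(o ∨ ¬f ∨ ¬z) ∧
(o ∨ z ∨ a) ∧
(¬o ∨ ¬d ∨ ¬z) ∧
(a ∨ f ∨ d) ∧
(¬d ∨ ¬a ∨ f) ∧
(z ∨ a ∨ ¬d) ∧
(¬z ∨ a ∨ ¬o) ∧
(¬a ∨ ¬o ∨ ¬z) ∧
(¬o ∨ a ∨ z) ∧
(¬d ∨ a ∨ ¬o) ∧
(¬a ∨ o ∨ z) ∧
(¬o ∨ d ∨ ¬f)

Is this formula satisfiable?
No

No, the formula is not satisfiable.

No assignment of truth values to the variables can make all 25 clauses true simultaneously.

The formula is UNSAT (unsatisfiable).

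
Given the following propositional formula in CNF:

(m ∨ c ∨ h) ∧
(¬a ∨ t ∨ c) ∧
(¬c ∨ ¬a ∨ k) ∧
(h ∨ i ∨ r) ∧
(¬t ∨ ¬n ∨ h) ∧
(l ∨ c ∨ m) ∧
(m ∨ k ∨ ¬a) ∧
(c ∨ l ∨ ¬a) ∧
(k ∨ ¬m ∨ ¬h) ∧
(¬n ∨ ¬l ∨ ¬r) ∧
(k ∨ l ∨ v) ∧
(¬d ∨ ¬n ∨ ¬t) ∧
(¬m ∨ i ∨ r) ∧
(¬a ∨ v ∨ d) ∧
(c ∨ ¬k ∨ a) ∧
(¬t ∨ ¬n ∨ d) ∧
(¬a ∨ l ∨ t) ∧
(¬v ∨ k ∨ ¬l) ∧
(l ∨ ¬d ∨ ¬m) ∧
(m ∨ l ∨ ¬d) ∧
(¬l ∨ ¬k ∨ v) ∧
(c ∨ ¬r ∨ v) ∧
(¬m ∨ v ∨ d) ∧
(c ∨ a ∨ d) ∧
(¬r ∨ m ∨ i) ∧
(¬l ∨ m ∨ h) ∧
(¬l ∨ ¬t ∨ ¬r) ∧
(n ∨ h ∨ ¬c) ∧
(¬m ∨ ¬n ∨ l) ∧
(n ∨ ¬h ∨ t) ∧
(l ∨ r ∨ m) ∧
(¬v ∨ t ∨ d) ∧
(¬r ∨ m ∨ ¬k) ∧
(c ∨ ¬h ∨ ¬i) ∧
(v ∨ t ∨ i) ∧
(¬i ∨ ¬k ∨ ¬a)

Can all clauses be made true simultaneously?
Yes

Yes, the formula is satisfiable.

One satisfying assignment is: t=True, l=False, c=True, k=True, d=False, r=False, n=False, m=True, h=True, v=True, i=True, a=False

Verification: With this assignment, all 36 clauses evaluate to true.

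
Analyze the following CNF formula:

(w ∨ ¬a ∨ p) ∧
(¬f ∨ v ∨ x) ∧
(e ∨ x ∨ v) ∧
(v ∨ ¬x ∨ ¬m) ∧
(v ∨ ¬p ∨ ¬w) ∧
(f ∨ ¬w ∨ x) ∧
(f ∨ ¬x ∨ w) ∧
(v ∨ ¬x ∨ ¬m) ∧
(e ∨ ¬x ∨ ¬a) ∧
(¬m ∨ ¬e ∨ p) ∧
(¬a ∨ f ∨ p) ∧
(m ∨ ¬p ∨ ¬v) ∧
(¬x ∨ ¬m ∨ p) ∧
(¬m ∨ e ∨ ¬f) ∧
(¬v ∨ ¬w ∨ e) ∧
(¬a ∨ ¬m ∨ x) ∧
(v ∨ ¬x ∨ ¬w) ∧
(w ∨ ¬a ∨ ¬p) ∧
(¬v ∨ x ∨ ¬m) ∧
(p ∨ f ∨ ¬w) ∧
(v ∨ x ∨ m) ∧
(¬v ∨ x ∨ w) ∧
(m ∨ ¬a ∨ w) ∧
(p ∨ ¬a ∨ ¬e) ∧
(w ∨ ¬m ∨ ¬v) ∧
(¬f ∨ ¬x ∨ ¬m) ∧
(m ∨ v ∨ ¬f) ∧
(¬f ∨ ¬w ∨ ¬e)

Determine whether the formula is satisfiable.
Yes

Yes, the formula is satisfiable.

One satisfying assignment is: a=False, p=True, x=False, v=False, m=True, w=False, f=False, e=True

Verification: With this assignment, all 28 clauses evaluate to true.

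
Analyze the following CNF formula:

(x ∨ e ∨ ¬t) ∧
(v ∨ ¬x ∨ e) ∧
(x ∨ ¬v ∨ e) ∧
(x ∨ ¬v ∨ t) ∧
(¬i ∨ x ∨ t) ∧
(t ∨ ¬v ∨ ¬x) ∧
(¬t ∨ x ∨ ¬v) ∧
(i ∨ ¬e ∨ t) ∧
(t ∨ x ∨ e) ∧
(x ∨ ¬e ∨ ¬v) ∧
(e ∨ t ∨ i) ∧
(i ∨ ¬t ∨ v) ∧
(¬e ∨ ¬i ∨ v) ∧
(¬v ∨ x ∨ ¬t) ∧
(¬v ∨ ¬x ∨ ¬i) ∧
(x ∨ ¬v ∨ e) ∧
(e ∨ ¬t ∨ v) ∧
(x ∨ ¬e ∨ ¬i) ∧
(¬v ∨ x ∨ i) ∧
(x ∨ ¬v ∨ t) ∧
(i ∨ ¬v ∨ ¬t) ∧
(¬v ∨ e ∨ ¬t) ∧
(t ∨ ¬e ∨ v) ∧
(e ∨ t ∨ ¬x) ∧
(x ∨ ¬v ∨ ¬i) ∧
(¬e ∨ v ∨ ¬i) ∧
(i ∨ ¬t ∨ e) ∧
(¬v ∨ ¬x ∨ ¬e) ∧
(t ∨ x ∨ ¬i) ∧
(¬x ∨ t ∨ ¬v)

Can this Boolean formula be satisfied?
No

No, the formula is not satisfiable.

No assignment of truth values to the variables can make all 30 clauses true simultaneously.

The formula is UNSAT (unsatisfiable).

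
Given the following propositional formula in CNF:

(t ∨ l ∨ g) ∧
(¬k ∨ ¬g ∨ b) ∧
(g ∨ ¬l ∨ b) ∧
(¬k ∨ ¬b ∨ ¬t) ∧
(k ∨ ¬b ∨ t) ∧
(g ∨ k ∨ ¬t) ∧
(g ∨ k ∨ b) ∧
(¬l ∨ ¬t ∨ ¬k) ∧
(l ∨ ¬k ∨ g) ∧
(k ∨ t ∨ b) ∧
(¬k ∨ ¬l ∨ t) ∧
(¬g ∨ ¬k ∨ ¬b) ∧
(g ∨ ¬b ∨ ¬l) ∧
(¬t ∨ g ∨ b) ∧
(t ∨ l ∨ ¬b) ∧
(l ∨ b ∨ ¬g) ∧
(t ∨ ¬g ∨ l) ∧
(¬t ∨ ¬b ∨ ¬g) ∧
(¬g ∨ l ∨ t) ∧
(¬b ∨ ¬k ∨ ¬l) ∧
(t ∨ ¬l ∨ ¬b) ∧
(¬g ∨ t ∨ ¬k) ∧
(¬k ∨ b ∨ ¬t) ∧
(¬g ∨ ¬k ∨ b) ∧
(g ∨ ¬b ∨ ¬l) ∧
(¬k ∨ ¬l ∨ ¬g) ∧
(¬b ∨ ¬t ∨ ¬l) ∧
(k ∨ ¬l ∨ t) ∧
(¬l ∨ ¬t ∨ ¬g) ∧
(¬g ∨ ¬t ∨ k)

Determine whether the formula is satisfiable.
No

No, the formula is not satisfiable.

No assignment of truth values to the variables can make all 30 clauses true simultaneously.

The formula is UNSAT (unsatisfiable).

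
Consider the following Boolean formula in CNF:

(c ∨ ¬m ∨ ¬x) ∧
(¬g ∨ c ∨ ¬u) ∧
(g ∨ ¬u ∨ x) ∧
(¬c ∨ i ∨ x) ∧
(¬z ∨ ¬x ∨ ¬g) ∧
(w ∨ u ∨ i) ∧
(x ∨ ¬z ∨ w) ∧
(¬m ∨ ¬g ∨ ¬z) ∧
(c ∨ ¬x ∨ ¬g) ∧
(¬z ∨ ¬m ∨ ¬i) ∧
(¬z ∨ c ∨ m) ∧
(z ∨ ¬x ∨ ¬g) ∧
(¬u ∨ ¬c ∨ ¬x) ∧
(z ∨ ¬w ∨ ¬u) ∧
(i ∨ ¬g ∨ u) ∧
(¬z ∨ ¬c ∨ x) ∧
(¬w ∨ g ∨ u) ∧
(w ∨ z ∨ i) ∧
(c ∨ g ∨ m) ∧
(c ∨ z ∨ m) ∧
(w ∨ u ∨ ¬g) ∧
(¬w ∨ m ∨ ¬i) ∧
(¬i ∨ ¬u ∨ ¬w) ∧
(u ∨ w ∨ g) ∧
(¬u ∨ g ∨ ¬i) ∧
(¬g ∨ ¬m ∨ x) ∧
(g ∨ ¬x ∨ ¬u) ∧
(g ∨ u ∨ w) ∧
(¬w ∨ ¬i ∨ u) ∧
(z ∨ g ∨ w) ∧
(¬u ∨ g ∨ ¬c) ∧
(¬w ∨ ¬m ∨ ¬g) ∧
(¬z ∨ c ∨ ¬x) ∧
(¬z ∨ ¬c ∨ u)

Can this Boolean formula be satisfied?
Yes

Yes, the formula is satisfiable.

One satisfying assignment is: z=False, g=True, m=False, u=True, i=True, w=False, c=True, x=False

Verification: With this assignment, all 34 clauses evaluate to true.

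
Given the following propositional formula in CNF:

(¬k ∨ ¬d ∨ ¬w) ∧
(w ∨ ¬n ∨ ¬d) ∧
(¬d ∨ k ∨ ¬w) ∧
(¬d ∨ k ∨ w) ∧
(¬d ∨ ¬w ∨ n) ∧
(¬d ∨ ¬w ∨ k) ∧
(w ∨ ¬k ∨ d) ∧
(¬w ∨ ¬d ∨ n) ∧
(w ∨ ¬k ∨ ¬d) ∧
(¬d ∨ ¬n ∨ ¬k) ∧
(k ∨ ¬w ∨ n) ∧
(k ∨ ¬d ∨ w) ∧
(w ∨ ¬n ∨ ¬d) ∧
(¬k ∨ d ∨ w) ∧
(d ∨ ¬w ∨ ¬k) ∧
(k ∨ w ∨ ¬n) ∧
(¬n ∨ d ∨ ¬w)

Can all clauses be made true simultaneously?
Yes

Yes, the formula is satisfiable.

One satisfying assignment is: k=False, d=False, w=False, n=False

Verification: With this assignment, all 17 clauses evaluate to true.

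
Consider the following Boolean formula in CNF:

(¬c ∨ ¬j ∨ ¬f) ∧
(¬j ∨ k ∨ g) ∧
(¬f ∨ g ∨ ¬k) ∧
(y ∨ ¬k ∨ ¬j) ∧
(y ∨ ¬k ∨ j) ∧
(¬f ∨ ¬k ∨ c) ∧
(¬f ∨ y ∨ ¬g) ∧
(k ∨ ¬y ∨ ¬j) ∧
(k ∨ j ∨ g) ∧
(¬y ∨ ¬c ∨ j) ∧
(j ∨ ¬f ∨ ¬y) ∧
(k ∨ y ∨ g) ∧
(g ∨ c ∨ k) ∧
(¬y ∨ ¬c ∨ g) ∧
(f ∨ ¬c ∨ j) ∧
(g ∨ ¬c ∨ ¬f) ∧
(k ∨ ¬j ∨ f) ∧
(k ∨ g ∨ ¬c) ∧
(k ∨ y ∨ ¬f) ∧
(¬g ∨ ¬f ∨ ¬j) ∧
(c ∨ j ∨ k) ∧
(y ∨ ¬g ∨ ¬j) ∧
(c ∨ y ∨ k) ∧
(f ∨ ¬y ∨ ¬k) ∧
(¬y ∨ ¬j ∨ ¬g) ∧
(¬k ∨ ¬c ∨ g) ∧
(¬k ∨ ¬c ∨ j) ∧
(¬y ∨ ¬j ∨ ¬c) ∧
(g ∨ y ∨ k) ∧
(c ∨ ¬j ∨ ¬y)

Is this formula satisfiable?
No

No, the formula is not satisfiable.

No assignment of truth values to the variables can make all 30 clauses true simultaneously.

The formula is UNSAT (unsatisfiable).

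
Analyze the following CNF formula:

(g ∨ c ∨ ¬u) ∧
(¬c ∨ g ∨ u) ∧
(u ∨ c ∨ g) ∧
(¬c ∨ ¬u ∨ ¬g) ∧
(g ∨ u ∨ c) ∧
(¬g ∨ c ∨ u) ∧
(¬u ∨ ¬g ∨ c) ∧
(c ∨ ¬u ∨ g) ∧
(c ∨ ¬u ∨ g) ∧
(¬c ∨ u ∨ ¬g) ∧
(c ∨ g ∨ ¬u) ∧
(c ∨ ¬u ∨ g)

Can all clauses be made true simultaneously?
Yes

Yes, the formula is satisfiable.

One satisfying assignment is: c=True, g=False, u=True

Verification: With this assignment, all 12 clauses evaluate to true.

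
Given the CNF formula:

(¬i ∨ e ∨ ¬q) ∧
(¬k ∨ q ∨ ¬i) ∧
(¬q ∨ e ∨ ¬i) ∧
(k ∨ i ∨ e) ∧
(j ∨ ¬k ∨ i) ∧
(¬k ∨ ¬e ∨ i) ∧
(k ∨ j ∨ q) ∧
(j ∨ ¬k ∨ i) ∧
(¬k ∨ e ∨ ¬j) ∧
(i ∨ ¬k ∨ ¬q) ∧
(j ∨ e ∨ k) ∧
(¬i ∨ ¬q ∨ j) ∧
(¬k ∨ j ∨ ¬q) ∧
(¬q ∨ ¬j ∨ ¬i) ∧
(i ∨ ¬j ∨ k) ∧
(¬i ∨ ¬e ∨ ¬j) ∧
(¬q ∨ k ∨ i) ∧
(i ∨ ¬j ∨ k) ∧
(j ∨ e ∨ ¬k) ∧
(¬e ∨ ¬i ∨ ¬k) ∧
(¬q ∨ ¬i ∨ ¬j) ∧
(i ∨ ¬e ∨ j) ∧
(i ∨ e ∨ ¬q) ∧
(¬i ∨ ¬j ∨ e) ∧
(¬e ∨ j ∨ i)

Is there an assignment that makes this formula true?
No

No, the formula is not satisfiable.

No assignment of truth values to the variables can make all 25 clauses true simultaneously.

The formula is UNSAT (unsatisfiable).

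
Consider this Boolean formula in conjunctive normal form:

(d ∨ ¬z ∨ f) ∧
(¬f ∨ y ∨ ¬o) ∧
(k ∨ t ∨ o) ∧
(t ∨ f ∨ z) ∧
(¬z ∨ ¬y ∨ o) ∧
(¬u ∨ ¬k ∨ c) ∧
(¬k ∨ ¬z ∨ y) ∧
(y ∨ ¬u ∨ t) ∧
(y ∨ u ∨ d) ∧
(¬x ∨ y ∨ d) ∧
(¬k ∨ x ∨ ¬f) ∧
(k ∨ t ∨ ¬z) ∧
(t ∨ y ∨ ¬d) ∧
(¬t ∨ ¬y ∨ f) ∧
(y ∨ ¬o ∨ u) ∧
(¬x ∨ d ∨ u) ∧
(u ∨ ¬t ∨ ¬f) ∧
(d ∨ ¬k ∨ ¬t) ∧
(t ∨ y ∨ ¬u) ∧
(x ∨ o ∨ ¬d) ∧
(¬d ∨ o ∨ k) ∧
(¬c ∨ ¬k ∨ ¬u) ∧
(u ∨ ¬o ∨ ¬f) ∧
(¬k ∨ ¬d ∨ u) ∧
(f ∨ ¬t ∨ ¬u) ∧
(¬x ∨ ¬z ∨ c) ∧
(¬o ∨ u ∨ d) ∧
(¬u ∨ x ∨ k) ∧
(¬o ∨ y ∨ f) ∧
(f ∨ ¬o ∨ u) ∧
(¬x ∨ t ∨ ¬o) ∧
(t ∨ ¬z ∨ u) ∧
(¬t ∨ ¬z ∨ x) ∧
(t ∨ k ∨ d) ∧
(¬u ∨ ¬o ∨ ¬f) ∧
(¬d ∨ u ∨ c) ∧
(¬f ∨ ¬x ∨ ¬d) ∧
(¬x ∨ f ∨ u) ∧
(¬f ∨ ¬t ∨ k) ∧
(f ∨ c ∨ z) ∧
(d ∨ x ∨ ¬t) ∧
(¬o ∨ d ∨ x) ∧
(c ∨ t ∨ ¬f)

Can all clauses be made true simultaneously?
No

No, the formula is not satisfiable.

No assignment of truth values to the variables can make all 43 clauses true simultaneously.

The formula is UNSAT (unsatisfiable).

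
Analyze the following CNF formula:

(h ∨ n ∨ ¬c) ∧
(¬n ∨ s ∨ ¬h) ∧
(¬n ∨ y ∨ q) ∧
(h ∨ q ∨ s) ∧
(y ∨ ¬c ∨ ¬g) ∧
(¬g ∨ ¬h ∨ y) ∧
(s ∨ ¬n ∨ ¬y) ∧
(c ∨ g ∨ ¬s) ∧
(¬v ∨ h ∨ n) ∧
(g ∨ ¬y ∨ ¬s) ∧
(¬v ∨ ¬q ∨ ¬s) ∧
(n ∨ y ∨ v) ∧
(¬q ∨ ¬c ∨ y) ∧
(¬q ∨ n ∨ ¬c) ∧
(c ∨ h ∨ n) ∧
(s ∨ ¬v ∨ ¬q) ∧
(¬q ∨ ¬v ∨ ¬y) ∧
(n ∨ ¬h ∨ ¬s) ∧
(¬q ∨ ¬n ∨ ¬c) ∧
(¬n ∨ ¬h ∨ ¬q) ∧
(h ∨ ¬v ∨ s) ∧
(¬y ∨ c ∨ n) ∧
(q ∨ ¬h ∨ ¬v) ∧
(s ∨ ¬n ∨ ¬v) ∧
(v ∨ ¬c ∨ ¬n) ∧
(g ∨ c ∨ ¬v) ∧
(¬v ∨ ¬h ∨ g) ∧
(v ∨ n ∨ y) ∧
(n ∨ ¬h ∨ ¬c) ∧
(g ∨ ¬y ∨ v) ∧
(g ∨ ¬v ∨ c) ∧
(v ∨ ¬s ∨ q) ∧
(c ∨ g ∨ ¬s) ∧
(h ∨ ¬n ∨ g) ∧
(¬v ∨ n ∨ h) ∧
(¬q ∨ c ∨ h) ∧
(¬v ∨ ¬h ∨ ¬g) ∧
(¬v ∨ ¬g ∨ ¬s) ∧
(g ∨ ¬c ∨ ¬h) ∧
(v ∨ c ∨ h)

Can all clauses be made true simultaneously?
No

No, the formula is not satisfiable.

No assignment of truth values to the variables can make all 40 clauses true simultaneously.

The formula is UNSAT (unsatisfiable).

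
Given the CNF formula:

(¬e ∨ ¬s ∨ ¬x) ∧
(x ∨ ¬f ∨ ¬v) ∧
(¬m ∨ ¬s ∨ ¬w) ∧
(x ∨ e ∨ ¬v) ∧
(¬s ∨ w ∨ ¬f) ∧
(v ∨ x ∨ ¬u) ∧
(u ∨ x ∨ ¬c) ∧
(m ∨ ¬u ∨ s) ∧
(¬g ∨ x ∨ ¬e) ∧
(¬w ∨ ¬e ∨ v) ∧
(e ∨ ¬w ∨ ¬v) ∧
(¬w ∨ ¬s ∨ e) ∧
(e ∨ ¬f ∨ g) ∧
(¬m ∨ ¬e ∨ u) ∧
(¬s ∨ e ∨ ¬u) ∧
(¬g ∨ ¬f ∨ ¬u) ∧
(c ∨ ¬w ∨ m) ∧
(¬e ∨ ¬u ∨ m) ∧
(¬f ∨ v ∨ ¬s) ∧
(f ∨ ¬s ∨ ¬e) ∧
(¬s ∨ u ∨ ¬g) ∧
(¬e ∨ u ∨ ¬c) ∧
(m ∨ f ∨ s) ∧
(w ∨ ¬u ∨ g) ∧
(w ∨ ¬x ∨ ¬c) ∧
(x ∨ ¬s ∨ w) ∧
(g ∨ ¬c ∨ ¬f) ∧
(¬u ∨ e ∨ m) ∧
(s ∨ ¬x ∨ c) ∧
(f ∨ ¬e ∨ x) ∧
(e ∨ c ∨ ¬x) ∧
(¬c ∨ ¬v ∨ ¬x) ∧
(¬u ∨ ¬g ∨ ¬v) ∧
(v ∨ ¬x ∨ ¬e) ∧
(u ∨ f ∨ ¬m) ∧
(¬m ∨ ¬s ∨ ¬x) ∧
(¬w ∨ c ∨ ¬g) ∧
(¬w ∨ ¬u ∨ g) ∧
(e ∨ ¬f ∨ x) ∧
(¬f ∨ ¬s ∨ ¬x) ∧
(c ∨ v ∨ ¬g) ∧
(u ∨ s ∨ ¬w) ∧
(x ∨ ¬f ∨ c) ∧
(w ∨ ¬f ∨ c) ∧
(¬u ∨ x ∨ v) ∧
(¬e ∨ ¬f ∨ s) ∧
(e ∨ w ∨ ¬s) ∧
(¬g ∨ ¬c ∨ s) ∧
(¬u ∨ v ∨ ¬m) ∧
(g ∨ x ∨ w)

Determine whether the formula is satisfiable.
No

No, the formula is not satisfiable.

No assignment of truth values to the variables can make all 50 clauses true simultaneously.

The formula is UNSAT (unsatisfiable).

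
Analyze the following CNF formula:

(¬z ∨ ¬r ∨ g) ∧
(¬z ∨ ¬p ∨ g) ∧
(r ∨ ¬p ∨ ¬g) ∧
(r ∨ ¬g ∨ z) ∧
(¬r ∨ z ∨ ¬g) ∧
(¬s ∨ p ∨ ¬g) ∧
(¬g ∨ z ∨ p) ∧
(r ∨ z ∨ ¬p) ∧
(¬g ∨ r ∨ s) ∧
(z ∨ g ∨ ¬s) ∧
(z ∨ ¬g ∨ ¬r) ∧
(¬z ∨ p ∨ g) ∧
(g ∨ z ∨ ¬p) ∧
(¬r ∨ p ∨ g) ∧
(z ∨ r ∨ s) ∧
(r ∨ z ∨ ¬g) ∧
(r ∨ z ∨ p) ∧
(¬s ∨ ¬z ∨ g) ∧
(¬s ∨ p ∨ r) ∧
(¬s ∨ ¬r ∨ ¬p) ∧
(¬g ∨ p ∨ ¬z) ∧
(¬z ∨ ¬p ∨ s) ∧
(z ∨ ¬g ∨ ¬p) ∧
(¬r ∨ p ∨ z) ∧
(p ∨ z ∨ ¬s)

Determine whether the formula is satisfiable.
No

No, the formula is not satisfiable.

No assignment of truth values to the variables can make all 25 clauses true simultaneously.

The formula is UNSAT (unsatisfiable).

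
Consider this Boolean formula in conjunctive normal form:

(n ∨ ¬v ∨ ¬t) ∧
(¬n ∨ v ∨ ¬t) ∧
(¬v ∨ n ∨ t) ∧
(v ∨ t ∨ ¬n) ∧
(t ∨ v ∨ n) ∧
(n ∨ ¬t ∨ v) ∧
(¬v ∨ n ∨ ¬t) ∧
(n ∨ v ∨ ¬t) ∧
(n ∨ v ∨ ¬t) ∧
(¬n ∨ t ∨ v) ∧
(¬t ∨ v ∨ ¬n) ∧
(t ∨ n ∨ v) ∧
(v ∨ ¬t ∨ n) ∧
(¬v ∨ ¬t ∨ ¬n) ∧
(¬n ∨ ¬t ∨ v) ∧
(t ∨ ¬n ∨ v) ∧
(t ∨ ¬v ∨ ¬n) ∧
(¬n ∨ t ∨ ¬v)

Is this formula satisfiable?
No

No, the formula is not satisfiable.

No assignment of truth values to the variables can make all 18 clauses true simultaneously.

The formula is UNSAT (unsatisfiable).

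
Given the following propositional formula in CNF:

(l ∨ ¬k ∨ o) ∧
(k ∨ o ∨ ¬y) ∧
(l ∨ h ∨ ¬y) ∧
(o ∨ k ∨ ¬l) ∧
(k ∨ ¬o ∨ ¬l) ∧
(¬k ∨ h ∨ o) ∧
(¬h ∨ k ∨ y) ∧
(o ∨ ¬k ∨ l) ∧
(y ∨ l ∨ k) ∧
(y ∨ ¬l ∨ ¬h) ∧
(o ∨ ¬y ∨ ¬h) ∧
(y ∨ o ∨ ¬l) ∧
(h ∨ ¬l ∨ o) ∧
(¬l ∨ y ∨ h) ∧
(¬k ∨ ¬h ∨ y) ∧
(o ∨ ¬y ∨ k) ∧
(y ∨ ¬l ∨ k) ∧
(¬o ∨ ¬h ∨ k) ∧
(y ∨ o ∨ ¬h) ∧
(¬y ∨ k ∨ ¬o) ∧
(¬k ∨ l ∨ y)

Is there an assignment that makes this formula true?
Yes

Yes, the formula is satisfiable.

One satisfying assignment is: o=True, k=True, y=True, l=False, h=True

Verification: With this assignment, all 21 clauses evaluate to true.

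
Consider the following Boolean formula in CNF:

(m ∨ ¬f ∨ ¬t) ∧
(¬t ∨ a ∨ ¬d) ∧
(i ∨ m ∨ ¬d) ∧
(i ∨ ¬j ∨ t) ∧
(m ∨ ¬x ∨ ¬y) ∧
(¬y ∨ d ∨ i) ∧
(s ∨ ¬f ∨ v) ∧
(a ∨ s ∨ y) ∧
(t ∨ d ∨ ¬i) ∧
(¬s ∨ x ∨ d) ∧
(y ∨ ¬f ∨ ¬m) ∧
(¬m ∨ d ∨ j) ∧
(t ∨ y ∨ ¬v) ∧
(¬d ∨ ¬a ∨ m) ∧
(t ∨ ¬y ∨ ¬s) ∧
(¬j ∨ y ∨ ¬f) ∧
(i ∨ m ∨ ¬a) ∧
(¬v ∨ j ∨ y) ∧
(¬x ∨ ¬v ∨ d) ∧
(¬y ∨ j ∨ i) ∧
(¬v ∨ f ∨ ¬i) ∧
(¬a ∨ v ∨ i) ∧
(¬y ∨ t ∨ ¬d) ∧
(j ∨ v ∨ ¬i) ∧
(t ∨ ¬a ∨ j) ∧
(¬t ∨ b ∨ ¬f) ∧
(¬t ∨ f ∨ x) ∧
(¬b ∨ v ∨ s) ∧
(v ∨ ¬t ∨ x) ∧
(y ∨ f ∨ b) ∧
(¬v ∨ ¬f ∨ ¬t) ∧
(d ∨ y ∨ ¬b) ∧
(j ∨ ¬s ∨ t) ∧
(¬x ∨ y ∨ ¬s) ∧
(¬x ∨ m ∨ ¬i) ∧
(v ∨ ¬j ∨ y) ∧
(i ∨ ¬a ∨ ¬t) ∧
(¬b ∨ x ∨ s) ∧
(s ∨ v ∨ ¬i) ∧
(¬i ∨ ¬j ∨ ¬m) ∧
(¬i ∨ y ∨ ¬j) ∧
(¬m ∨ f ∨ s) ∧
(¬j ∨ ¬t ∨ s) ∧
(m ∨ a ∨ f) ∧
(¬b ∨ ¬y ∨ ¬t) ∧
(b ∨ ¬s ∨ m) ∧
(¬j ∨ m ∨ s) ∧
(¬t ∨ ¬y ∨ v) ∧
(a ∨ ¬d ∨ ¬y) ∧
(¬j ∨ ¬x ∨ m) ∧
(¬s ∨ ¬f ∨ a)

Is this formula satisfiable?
No

No, the formula is not satisfiable.

No assignment of truth values to the variables can make all 51 clauses true simultaneously.

The formula is UNSAT (unsatisfiable).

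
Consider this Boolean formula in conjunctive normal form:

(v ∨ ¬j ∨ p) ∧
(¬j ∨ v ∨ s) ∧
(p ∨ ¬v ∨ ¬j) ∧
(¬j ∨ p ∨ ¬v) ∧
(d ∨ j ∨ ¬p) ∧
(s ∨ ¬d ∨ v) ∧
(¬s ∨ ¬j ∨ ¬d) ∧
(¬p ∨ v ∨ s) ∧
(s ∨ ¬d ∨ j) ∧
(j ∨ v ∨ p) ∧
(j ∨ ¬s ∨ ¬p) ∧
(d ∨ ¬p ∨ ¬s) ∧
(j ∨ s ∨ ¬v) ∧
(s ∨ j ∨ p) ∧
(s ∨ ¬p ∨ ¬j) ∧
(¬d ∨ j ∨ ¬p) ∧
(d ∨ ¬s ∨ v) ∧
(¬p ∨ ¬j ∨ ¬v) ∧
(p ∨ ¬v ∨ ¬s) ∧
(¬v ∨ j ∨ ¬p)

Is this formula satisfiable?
No

No, the formula is not satisfiable.

No assignment of truth values to the variables can make all 20 clauses true simultaneously.

The formula is UNSAT (unsatisfiable).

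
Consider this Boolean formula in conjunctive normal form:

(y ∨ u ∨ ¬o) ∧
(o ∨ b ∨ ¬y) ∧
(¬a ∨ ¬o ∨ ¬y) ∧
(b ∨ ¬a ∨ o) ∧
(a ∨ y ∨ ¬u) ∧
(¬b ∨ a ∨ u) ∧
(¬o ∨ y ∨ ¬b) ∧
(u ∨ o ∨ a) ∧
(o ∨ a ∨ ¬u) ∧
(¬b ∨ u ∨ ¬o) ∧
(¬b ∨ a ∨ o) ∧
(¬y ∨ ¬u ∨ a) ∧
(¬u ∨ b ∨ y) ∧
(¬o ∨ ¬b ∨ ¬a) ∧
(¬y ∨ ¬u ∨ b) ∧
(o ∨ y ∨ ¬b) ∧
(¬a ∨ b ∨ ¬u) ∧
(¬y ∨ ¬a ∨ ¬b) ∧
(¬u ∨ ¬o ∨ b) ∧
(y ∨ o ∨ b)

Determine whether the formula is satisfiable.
Yes

Yes, the formula is satisfiable.

One satisfying assignment is: b=False, u=False, a=False, o=True, y=True

Verification: With this assignment, all 20 clauses evaluate to true.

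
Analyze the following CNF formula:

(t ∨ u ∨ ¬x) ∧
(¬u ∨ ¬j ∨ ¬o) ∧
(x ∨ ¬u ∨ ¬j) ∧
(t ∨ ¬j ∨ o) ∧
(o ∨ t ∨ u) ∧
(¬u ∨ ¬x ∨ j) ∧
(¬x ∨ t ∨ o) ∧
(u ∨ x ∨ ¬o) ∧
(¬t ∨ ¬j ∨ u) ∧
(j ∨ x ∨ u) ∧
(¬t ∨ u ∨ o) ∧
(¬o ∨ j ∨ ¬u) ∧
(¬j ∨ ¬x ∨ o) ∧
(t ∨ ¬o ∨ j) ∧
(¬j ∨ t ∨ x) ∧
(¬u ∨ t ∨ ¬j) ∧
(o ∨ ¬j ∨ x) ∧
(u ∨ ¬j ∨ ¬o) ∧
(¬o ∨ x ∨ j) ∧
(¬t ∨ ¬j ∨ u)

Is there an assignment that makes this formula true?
Yes

Yes, the formula is satisfiable.

One satisfying assignment is: u=True, j=False, t=False, o=False, x=False

Verification: With this assignment, all 20 clauses evaluate to true.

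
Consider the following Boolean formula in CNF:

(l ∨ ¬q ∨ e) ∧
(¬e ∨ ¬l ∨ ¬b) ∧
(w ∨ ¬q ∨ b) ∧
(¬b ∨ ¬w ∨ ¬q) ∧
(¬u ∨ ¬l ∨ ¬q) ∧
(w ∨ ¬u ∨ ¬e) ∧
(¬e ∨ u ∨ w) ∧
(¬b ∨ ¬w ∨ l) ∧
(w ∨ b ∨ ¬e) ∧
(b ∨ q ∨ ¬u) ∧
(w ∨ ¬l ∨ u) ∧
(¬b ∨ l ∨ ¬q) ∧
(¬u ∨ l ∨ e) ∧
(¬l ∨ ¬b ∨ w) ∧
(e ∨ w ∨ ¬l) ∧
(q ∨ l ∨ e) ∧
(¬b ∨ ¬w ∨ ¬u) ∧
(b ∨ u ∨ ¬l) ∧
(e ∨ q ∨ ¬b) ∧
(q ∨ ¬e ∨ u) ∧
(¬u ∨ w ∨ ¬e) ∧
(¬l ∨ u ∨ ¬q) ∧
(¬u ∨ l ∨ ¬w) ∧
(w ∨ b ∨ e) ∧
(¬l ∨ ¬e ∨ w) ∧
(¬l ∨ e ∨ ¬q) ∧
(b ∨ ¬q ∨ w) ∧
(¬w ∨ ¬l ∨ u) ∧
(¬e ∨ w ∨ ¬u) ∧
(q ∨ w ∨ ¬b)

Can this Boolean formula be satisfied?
Yes

Yes, the formula is satisfiable.

One satisfying assignment is: b=False, q=True, e=True, l=False, u=False, w=True

Verification: With this assignment, all 30 clauses evaluate to true.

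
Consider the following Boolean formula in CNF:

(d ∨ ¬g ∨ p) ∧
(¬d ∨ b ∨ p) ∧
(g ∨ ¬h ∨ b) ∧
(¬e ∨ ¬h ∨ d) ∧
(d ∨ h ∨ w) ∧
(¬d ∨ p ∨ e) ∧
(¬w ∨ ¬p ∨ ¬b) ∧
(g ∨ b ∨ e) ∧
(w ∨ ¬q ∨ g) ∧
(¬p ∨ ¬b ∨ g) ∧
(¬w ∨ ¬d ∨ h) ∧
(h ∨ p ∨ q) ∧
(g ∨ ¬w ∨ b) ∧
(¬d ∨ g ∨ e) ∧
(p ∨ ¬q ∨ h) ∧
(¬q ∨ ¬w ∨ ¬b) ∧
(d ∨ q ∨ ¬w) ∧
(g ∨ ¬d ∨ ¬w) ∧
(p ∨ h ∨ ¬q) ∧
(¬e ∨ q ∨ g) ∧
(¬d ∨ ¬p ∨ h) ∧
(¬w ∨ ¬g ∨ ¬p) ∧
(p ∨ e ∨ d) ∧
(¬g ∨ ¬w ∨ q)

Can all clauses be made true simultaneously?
Yes

Yes, the formula is satisfiable.

One satisfying assignment is: e=False, g=True, w=False, b=False, h=True, d=False, p=True, q=False

Verification: With this assignment, all 24 clauses evaluate to true.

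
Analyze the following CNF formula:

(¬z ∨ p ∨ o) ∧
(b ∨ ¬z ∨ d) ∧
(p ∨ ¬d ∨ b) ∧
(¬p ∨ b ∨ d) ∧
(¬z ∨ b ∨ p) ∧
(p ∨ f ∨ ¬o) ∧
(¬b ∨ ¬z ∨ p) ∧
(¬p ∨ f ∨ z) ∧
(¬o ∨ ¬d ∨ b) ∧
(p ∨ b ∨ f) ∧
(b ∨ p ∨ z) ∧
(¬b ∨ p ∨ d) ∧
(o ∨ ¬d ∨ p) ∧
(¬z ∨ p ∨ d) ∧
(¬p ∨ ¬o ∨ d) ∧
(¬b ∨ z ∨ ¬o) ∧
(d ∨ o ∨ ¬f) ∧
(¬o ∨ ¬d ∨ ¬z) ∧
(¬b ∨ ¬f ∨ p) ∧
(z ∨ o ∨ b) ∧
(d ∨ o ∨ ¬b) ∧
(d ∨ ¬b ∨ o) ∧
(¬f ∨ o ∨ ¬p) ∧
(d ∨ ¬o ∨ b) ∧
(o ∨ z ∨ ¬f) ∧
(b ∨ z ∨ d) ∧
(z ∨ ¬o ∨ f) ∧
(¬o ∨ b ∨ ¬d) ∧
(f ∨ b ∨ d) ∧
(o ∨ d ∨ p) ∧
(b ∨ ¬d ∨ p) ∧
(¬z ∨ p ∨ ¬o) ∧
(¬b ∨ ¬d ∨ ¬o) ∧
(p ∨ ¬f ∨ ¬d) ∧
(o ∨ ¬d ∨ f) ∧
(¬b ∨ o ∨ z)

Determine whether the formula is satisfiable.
No

No, the formula is not satisfiable.

No assignment of truth values to the variables can make all 36 clauses true simultaneously.

The formula is UNSAT (unsatisfiable).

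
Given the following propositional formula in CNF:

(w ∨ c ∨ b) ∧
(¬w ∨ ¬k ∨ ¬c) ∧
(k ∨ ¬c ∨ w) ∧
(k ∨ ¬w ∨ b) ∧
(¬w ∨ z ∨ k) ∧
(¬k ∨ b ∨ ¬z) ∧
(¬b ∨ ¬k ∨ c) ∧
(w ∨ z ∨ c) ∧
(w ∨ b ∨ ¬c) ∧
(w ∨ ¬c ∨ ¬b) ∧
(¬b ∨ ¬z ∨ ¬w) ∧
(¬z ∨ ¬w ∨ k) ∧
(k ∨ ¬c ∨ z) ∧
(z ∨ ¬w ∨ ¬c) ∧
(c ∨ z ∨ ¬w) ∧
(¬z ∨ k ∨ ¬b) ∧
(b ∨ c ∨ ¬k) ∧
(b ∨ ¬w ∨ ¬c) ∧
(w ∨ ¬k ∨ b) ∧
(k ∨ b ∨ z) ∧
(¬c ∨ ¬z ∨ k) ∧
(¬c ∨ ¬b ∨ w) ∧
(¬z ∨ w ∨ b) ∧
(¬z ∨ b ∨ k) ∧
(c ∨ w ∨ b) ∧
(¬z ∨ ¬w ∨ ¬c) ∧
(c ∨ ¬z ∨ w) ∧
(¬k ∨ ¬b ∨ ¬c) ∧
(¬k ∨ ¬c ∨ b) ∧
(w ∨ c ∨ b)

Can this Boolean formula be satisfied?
No

No, the formula is not satisfiable.

No assignment of truth values to the variables can make all 30 clauses true simultaneously.

The formula is UNSAT (unsatisfiable).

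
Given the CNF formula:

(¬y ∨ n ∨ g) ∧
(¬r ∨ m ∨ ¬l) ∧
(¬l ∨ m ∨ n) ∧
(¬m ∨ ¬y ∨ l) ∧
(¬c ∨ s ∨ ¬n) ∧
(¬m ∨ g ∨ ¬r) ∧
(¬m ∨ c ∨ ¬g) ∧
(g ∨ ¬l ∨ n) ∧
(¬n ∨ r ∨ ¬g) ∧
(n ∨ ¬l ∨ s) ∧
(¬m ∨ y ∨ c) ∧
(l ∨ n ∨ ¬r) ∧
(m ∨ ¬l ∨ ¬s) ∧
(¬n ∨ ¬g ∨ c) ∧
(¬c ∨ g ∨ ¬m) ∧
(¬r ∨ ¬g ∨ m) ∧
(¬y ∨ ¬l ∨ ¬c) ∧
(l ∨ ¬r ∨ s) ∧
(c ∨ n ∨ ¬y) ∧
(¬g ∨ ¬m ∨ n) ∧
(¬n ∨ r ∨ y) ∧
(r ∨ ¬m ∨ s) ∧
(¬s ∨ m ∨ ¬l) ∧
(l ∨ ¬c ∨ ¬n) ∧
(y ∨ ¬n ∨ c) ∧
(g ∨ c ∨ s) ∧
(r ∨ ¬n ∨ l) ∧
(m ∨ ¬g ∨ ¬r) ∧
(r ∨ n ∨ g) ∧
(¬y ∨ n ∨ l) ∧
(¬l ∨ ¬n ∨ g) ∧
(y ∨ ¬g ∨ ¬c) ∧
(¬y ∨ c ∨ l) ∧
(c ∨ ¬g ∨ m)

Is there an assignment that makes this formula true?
No

No, the formula is not satisfiable.

No assignment of truth values to the variables can make all 34 clauses true simultaneously.

The formula is UNSAT (unsatisfiable).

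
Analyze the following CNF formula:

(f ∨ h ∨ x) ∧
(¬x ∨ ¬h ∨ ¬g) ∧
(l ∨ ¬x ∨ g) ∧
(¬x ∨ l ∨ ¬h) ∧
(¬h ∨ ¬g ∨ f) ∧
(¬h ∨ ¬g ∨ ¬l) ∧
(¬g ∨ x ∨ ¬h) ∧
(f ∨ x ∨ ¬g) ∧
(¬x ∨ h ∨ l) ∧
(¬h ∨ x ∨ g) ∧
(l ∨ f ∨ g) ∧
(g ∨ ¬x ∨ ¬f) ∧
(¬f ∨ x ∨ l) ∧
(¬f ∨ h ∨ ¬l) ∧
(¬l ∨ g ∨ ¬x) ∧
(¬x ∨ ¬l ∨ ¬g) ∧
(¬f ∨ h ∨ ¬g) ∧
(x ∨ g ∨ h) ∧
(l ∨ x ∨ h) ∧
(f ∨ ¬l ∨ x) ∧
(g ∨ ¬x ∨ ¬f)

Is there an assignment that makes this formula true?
No

No, the formula is not satisfiable.

No assignment of truth values to the variables can make all 21 clauses true simultaneously.

The formula is UNSAT (unsatisfiable).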